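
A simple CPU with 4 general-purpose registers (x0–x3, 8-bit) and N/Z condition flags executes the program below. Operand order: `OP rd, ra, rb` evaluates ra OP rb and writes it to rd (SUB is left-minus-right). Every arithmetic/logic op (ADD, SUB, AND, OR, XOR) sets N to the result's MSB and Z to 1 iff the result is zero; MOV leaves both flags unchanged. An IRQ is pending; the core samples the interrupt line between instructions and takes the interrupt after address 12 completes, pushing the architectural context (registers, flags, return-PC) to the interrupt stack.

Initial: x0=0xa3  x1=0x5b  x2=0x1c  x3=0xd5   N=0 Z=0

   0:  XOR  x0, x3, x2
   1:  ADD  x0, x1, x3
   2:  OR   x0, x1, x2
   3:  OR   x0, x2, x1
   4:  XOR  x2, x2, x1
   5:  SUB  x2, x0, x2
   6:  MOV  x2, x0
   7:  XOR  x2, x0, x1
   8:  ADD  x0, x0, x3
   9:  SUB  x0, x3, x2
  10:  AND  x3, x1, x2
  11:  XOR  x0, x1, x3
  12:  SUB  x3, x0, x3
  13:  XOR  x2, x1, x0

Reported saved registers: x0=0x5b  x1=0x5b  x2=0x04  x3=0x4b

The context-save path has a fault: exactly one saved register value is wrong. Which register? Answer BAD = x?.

after  0: x0=0xc9 x1=0x5b x2=0x1c x3=0xd5  N=1 Z=0
after  1: x0=0x30 x1=0x5b x2=0x1c x3=0xd5  N=0 Z=0
after  2: x0=0x5f x1=0x5b x2=0x1c x3=0xd5  N=0 Z=0
after  3: x0=0x5f x1=0x5b x2=0x1c x3=0xd5  N=0 Z=0
after  4: x0=0x5f x1=0x5b x2=0x47 x3=0xd5  N=0 Z=0
after  5: x0=0x5f x1=0x5b x2=0x18 x3=0xd5  N=0 Z=0
after  6: x0=0x5f x1=0x5b x2=0x5f x3=0xd5  N=0 Z=0
after  7: x0=0x5f x1=0x5b x2=0x04 x3=0xd5  N=0 Z=0
after  8: x0=0x34 x1=0x5b x2=0x04 x3=0xd5  N=0 Z=0
after  9: x0=0xd1 x1=0x5b x2=0x04 x3=0xd5  N=1 Z=0
after 10: x0=0xd1 x1=0x5b x2=0x04 x3=0x00  N=0 Z=1
after 11: x0=0x5b x1=0x5b x2=0x04 x3=0x00  N=0 Z=0
after 12: x0=0x5b x1=0x5b x2=0x04 x3=0x5b  N=0 Z=0
-- IRQ taken; context saved, return-PC = 13 --
mismatch: x3: reported 0x4b vs actual 0x5b

BAD = x3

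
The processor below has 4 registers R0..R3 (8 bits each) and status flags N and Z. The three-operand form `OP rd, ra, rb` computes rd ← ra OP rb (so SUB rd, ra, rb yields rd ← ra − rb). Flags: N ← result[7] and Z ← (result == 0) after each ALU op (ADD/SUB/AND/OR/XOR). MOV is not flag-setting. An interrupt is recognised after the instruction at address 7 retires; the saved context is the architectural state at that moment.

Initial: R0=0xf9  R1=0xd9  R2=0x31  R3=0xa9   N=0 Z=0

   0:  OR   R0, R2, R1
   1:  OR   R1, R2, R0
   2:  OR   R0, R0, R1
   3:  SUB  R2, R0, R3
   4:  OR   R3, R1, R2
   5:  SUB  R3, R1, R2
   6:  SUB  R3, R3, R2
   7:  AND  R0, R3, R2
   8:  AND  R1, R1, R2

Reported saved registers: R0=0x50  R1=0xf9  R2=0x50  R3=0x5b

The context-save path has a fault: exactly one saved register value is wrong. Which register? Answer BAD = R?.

BAD = R3

after  0: R0=0xf9 R1=0xd9 R2=0x31 R3=0xa9  N=1 Z=0
after  1: R0=0xf9 R1=0xf9 R2=0x31 R3=0xa9  N=1 Z=0
after  2: R0=0xf9 R1=0xf9 R2=0x31 R3=0xa9  N=1 Z=0
after  3: R0=0xf9 R1=0xf9 R2=0x50 R3=0xa9  N=0 Z=0
after  4: R0=0xf9 R1=0xf9 R2=0x50 R3=0xf9  N=1 Z=0
after  5: R0=0xf9 R1=0xf9 R2=0x50 R3=0xa9  N=1 Z=0
after  6: R0=0xf9 R1=0xf9 R2=0x50 R3=0x59  N=0 Z=0
after  7: R0=0x50 R1=0xf9 R2=0x50 R3=0x59  N=0 Z=0
-- IRQ taken; context saved, return-PC = 8 --
mismatch: R3: reported 0x5b vs actual 0x59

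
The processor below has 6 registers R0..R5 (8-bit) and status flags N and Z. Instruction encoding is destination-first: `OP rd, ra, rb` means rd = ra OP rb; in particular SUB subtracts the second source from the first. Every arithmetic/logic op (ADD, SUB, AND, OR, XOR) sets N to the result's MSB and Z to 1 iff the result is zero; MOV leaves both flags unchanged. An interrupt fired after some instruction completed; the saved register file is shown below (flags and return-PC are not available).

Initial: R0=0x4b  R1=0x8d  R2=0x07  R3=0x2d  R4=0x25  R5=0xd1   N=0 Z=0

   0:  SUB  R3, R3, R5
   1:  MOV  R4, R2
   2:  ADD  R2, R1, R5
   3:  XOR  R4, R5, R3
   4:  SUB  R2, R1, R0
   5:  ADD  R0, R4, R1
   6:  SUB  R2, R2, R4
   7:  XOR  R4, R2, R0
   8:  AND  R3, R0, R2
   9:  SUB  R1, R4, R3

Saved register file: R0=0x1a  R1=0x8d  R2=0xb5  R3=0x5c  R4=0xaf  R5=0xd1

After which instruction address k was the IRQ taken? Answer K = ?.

after  0: R0=0x4b R1=0x8d R2=0x07 R3=0x5c R4=0x25 R5=0xd1  N=0 Z=0
after  1: R0=0x4b R1=0x8d R2=0x07 R3=0x5c R4=0x07 R5=0xd1  N=0 Z=0
after  2: R0=0x4b R1=0x8d R2=0x5e R3=0x5c R4=0x07 R5=0xd1  N=0 Z=0
after  3: R0=0x4b R1=0x8d R2=0x5e R3=0x5c R4=0x8d R5=0xd1  N=1 Z=0
after  4: R0=0x4b R1=0x8d R2=0x42 R3=0x5c R4=0x8d R5=0xd1  N=0 Z=0
after  5: R0=0x1a R1=0x8d R2=0x42 R3=0x5c R4=0x8d R5=0xd1  N=0 Z=0
after  6: R0=0x1a R1=0x8d R2=0xb5 R3=0x5c R4=0x8d R5=0xd1  N=1 Z=0
after  7: R0=0x1a R1=0x8d R2=0xb5 R3=0x5c R4=0xaf R5=0xd1  N=1 Z=0
-- IRQ taken; context saved, return-PC = 8 --

K = 7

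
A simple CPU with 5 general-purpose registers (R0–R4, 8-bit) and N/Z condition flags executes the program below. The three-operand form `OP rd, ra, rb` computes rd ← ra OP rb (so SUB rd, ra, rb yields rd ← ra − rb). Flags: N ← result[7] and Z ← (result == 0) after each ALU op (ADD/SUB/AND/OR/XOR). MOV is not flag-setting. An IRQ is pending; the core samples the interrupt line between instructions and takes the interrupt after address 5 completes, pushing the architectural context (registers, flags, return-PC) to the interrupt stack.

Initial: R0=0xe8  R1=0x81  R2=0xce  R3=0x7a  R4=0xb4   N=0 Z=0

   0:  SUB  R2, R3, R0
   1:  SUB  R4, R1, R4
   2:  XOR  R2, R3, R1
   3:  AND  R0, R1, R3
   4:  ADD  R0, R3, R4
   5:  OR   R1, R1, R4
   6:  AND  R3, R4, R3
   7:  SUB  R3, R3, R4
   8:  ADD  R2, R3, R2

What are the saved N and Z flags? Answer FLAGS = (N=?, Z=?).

after  0: R0=0xe8 R1=0x81 R2=0x92 R3=0x7a R4=0xb4  N=1 Z=0
after  1: R0=0xe8 R1=0x81 R2=0x92 R3=0x7a R4=0xcd  N=1 Z=0
after  2: R0=0xe8 R1=0x81 R2=0xfb R3=0x7a R4=0xcd  N=1 Z=0
after  3: R0=0x00 R1=0x81 R2=0xfb R3=0x7a R4=0xcd  N=0 Z=1
after  4: R0=0x47 R1=0x81 R2=0xfb R3=0x7a R4=0xcd  N=0 Z=0
after  5: R0=0x47 R1=0xcd R2=0xfb R3=0x7a R4=0xcd  N=1 Z=0
-- IRQ taken; context saved, return-PC = 6 --

FLAGS = (N=1, Z=0)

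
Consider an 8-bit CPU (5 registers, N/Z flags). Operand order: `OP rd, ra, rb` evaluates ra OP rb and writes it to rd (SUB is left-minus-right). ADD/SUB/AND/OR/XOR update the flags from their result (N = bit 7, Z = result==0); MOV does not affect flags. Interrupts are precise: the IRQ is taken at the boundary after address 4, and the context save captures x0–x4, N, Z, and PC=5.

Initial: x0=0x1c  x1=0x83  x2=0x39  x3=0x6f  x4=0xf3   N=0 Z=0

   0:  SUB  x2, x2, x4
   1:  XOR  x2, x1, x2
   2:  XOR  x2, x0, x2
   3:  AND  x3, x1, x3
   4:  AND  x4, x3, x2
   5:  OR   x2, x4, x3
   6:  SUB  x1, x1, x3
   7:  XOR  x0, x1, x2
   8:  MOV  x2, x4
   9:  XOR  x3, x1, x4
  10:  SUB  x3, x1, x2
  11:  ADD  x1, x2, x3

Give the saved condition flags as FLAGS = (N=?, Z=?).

after  0: x0=0x1c x1=0x83 x2=0x46 x3=0x6f x4=0xf3  N=0 Z=0
after  1: x0=0x1c x1=0x83 x2=0xc5 x3=0x6f x4=0xf3  N=1 Z=0
after  2: x0=0x1c x1=0x83 x2=0xd9 x3=0x6f x4=0xf3  N=1 Z=0
after  3: x0=0x1c x1=0x83 x2=0xd9 x3=0x03 x4=0xf3  N=0 Z=0
after  4: x0=0x1c x1=0x83 x2=0xd9 x3=0x03 x4=0x01  N=0 Z=0
-- IRQ taken; context saved, return-PC = 5 --

FLAGS = (N=0, Z=0)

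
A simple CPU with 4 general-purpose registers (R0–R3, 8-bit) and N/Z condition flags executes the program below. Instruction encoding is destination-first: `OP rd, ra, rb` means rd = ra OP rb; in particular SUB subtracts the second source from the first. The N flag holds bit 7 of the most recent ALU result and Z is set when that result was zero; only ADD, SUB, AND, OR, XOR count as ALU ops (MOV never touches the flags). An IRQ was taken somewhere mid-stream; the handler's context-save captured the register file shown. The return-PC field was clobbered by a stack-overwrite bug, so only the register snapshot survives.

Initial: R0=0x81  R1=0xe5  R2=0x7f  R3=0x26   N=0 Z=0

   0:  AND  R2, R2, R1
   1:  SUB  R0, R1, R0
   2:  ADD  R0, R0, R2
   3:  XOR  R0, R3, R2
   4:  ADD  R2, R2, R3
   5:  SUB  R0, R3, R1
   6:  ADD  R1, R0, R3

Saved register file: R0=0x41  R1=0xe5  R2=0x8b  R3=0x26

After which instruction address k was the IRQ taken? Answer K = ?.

after  0: R0=0x81 R1=0xe5 R2=0x65 R3=0x26  N=0 Z=0
after  1: R0=0x64 R1=0xe5 R2=0x65 R3=0x26  N=0 Z=0
after  2: R0=0xc9 R1=0xe5 R2=0x65 R3=0x26  N=1 Z=0
after  3: R0=0x43 R1=0xe5 R2=0x65 R3=0x26  N=0 Z=0
after  4: R0=0x43 R1=0xe5 R2=0x8b R3=0x26  N=1 Z=0
after  5: R0=0x41 R1=0xe5 R2=0x8b R3=0x26  N=0 Z=0
-- IRQ taken; context saved, return-PC = 6 --

K = 5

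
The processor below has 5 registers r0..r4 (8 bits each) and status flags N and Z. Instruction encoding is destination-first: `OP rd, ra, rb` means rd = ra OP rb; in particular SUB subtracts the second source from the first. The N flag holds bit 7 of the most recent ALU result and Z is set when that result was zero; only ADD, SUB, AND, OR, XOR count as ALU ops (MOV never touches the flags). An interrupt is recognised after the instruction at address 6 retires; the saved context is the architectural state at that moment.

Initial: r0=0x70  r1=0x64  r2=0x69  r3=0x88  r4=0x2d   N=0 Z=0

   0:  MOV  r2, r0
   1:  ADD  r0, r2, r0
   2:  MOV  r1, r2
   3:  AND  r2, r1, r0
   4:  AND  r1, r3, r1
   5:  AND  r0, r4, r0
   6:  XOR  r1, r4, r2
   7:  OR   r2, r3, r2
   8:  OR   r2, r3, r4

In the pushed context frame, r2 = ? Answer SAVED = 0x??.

after  0: r0=0x70 r1=0x64 r2=0x70 r3=0x88 r4=0x2d  N=0 Z=0
after  1: r0=0xe0 r1=0x64 r2=0x70 r3=0x88 r4=0x2d  N=1 Z=0
after  2: r0=0xe0 r1=0x70 r2=0x70 r3=0x88 r4=0x2d  N=1 Z=0
after  3: r0=0xe0 r1=0x70 r2=0x60 r3=0x88 r4=0x2d  N=0 Z=0
after  4: r0=0xe0 r1=0x00 r2=0x60 r3=0x88 r4=0x2d  N=0 Z=1
after  5: r0=0x20 r1=0x00 r2=0x60 r3=0x88 r4=0x2d  N=0 Z=0
after  6: r0=0x20 r1=0x4d r2=0x60 r3=0x88 r4=0x2d  N=0 Z=0
-- IRQ taken; context saved, return-PC = 7 --

SAVED = 0x60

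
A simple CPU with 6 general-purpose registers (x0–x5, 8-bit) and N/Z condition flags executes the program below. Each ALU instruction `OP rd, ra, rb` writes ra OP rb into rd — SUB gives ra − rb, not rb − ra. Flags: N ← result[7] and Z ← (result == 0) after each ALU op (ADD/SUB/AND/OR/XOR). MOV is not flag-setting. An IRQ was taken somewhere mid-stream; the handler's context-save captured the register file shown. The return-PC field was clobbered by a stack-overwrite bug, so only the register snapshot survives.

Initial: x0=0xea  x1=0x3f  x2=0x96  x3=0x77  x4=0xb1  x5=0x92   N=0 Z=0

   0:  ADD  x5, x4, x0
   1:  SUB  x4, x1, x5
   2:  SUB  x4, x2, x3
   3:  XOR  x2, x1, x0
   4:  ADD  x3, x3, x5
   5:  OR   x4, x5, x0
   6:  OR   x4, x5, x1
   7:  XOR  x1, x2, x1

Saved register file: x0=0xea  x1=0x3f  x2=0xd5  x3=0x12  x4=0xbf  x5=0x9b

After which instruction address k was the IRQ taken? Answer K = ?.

after  0: x0=0xea x1=0x3f x2=0x96 x3=0x77 x4=0xb1 x5=0x9b  N=1 Z=0
after  1: x0=0xea x1=0x3f x2=0x96 x3=0x77 x4=0xa4 x5=0x9b  N=1 Z=0
after  2: x0=0xea x1=0x3f x2=0x96 x3=0x77 x4=0x1f x5=0x9b  N=0 Z=0
after  3: x0=0xea x1=0x3f x2=0xd5 x3=0x77 x4=0x1f x5=0x9b  N=1 Z=0
after  4: x0=0xea x1=0x3f x2=0xd5 x3=0x12 x4=0x1f x5=0x9b  N=0 Z=0
after  5: x0=0xea x1=0x3f x2=0xd5 x3=0x12 x4=0xfb x5=0x9b  N=1 Z=0
after  6: x0=0xea x1=0x3f x2=0xd5 x3=0x12 x4=0xbf x5=0x9b  N=1 Z=0
-- IRQ taken; context saved, return-PC = 7 --

K = 6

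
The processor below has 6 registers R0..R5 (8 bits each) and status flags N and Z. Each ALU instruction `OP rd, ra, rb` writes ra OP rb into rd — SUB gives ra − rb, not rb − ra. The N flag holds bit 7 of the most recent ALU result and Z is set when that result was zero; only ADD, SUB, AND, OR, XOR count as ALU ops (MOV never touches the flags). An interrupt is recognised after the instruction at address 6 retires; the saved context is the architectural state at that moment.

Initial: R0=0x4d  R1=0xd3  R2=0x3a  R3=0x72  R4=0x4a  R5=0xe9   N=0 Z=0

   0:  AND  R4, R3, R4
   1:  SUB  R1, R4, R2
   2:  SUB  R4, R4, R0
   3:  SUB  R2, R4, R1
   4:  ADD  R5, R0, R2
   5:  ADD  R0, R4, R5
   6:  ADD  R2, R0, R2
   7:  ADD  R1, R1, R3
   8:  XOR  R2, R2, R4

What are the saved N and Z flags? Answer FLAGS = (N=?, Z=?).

after  0: R0=0x4d R1=0xd3 R2=0x3a R3=0x72 R4=0x42 R5=0xe9  N=0 Z=0
after  1: R0=0x4d R1=0x08 R2=0x3a R3=0x72 R4=0x42 R5=0xe9  N=0 Z=0
after  2: R0=0x4d R1=0x08 R2=0x3a R3=0x72 R4=0xf5 R5=0xe9  N=1 Z=0
after  3: R0=0x4d R1=0x08 R2=0xed R3=0x72 R4=0xf5 R5=0xe9  N=1 Z=0
after  4: R0=0x4d R1=0x08 R2=0xed R3=0x72 R4=0xf5 R5=0x3a  N=0 Z=0
after  5: R0=0x2f R1=0x08 R2=0xed R3=0x72 R4=0xf5 R5=0x3a  N=0 Z=0
after  6: R0=0x2f R1=0x08 R2=0x1c R3=0x72 R4=0xf5 R5=0x3a  N=0 Z=0
-- IRQ taken; context saved, return-PC = 7 --

FLAGS = (N=0, Z=0)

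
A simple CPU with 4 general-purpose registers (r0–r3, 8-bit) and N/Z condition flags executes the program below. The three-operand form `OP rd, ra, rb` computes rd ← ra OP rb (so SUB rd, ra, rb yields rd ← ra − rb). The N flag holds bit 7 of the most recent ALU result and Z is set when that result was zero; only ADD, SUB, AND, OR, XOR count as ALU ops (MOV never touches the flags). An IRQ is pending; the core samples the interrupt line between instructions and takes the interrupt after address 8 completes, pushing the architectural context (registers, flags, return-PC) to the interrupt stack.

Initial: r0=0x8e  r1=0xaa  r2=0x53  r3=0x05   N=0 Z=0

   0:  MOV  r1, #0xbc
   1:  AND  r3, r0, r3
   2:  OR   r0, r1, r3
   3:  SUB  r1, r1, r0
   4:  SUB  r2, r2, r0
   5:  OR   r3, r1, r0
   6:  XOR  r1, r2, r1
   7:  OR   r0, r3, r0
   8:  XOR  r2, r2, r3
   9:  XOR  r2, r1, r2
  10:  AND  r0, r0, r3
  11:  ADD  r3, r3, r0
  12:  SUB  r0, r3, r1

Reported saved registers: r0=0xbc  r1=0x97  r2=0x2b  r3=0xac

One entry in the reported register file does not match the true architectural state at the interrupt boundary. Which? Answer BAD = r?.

after  0: r0=0x8e r1=0xbc r2=0x53 r3=0x05  N=0 Z=0
after  1: r0=0x8e r1=0xbc r2=0x53 r3=0x04  N=0 Z=0
after  2: r0=0xbc r1=0xbc r2=0x53 r3=0x04  N=1 Z=0
after  3: r0=0xbc r1=0x00 r2=0x53 r3=0x04  N=0 Z=1
after  4: r0=0xbc r1=0x00 r2=0x97 r3=0x04  N=1 Z=0
after  5: r0=0xbc r1=0x00 r2=0x97 r3=0xbc  N=1 Z=0
after  6: r0=0xbc r1=0x97 r2=0x97 r3=0xbc  N=1 Z=0
after  7: r0=0xbc r1=0x97 r2=0x97 r3=0xbc  N=1 Z=0
after  8: r0=0xbc r1=0x97 r2=0x2b r3=0xbc  N=0 Z=0
-- IRQ taken; context saved, return-PC = 9 --
mismatch: r3: reported 0xac vs actual 0xbc

BAD = r3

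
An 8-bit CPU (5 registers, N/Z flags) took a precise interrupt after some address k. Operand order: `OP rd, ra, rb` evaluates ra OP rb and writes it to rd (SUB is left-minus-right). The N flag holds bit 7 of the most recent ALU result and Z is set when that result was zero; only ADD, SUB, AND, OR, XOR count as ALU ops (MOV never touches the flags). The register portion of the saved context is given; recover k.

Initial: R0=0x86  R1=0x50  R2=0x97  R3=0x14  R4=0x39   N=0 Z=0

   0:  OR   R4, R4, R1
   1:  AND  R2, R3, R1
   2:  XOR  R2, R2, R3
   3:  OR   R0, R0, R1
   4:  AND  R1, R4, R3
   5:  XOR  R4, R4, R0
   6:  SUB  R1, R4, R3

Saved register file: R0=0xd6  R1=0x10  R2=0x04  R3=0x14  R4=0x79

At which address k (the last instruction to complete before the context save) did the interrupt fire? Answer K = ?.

K = 4

after  0: R0=0x86 R1=0x50 R2=0x97 R3=0x14 R4=0x79  N=0 Z=0
after  1: R0=0x86 R1=0x50 R2=0x10 R3=0x14 R4=0x79  N=0 Z=0
after  2: R0=0x86 R1=0x50 R2=0x04 R3=0x14 R4=0x79  N=0 Z=0
after  3: R0=0xd6 R1=0x50 R2=0x04 R3=0x14 R4=0x79  N=1 Z=0
after  4: R0=0xd6 R1=0x10 R2=0x04 R3=0x14 R4=0x79  N=0 Z=0
-- IRQ taken; context saved, return-PC = 5 --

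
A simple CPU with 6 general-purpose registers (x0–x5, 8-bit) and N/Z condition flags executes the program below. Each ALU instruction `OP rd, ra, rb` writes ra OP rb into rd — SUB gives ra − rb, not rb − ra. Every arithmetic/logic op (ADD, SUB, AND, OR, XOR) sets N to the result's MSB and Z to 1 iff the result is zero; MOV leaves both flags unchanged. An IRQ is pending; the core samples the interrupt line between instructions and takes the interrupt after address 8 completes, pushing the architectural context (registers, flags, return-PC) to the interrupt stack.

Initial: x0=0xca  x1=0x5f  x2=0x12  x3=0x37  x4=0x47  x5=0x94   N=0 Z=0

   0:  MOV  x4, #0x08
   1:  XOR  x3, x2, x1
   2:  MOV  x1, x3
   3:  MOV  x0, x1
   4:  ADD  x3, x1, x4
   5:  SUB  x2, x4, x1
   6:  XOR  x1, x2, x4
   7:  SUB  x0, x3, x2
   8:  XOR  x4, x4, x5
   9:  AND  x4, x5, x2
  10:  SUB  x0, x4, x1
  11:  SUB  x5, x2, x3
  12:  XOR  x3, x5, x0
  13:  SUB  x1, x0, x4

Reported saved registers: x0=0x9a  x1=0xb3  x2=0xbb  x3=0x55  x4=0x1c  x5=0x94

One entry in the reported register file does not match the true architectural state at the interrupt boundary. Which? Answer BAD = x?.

after  0: x0=0xca x1=0x5f x2=0x12 x3=0x37 x4=0x08 x5=0x94  N=0 Z=0
after  1: x0=0xca x1=0x5f x2=0x12 x3=0x4d x4=0x08 x5=0x94  N=0 Z=0
after  2: x0=0xca x1=0x4d x2=0x12 x3=0x4d x4=0x08 x5=0x94  N=0 Z=0
after  3: x0=0x4d x1=0x4d x2=0x12 x3=0x4d x4=0x08 x5=0x94  N=0 Z=0
after  4: x0=0x4d x1=0x4d x2=0x12 x3=0x55 x4=0x08 x5=0x94  N=0 Z=0
after  5: x0=0x4d x1=0x4d x2=0xbb x3=0x55 x4=0x08 x5=0x94  N=1 Z=0
after  6: x0=0x4d x1=0xb3 x2=0xbb x3=0x55 x4=0x08 x5=0x94  N=1 Z=0
after  7: x0=0x9a x1=0xb3 x2=0xbb x3=0x55 x4=0x08 x5=0x94  N=1 Z=0
after  8: x0=0x9a x1=0xb3 x2=0xbb x3=0x55 x4=0x9c x5=0x94  N=1 Z=0
-- IRQ taken; context saved, return-PC = 9 --
mismatch: x4: reported 0x1c vs actual 0x9c

BAD = x4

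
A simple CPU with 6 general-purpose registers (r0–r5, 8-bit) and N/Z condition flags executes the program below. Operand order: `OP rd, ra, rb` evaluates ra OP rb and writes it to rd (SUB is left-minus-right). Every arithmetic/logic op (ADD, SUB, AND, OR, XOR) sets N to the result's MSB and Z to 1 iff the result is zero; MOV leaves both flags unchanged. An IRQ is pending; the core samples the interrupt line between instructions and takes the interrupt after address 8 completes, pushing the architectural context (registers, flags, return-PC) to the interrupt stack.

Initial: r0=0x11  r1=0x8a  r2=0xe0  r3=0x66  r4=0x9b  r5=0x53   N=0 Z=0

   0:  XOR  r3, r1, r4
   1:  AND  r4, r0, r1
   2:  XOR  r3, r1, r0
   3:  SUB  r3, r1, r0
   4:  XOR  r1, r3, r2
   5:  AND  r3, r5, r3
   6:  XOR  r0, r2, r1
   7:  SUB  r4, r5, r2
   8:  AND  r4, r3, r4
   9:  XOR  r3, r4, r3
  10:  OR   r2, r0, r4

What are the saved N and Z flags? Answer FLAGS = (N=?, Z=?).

FLAGS = (N=0, Z=0)

after  0: r0=0x11 r1=0x8a r2=0xe0 r3=0x11 r4=0x9b r5=0x53  N=0 Z=0
after  1: r0=0x11 r1=0x8a r2=0xe0 r3=0x11 r4=0x00 r5=0x53  N=0 Z=1
after  2: r0=0x11 r1=0x8a r2=0xe0 r3=0x9b r4=0x00 r5=0x53  N=1 Z=0
after  3: r0=0x11 r1=0x8a r2=0xe0 r3=0x79 r4=0x00 r5=0x53  N=0 Z=0
after  4: r0=0x11 r1=0x99 r2=0xe0 r3=0x79 r4=0x00 r5=0x53  N=1 Z=0
after  5: r0=0x11 r1=0x99 r2=0xe0 r3=0x51 r4=0x00 r5=0x53  N=0 Z=0
after  6: r0=0x79 r1=0x99 r2=0xe0 r3=0x51 r4=0x00 r5=0x53  N=0 Z=0
after  7: r0=0x79 r1=0x99 r2=0xe0 r3=0x51 r4=0x73 r5=0x53  N=0 Z=0
after  8: r0=0x79 r1=0x99 r2=0xe0 r3=0x51 r4=0x51 r5=0x53  N=0 Z=0
-- IRQ taken; context saved, return-PC = 9 --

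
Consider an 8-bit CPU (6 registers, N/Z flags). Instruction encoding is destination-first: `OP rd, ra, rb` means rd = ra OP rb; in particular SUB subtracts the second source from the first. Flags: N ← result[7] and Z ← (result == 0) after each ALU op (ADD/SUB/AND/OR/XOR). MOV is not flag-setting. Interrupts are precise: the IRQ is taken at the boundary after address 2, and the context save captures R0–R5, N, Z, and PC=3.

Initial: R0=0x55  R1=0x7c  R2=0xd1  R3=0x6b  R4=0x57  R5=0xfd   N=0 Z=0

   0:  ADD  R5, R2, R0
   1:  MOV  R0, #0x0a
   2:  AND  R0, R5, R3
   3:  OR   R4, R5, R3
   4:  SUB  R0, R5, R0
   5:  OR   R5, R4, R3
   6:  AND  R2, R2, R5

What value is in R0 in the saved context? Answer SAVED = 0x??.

SAVED = 0x22

after  0: R0=0x55 R1=0x7c R2=0xd1 R3=0x6b R4=0x57 R5=0x26  N=0 Z=0
after  1: R0=0x0a R1=0x7c R2=0xd1 R3=0x6b R4=0x57 R5=0x26  N=0 Z=0
after  2: R0=0x22 R1=0x7c R2=0xd1 R3=0x6b R4=0x57 R5=0x26  N=0 Z=0
-- IRQ taken; context saved, return-PC = 3 --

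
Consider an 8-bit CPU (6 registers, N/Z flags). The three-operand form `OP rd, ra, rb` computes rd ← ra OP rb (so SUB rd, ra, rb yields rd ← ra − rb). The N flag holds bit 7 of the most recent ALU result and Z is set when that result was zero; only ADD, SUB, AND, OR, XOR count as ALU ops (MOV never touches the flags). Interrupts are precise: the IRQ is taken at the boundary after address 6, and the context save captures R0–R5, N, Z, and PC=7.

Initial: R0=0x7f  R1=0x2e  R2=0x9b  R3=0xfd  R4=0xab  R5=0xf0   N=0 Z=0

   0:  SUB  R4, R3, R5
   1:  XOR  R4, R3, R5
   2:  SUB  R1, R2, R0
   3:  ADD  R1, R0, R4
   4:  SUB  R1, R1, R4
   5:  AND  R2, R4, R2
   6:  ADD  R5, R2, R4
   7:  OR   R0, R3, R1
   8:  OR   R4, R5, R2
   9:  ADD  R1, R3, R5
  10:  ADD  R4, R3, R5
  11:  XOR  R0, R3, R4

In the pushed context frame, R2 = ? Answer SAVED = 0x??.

SAVED = 0x09

after  0: R0=0x7f R1=0x2e R2=0x9b R3=0xfd R4=0x0d R5=0xf0  N=0 Z=0
after  1: R0=0x7f R1=0x2e R2=0x9b R3=0xfd R4=0x0d R5=0xf0  N=0 Z=0
after  2: R0=0x7f R1=0x1c R2=0x9b R3=0xfd R4=0x0d R5=0xf0  N=0 Z=0
after  3: R0=0x7f R1=0x8c R2=0x9b R3=0xfd R4=0x0d R5=0xf0  N=1 Z=0
after  4: R0=0x7f R1=0x7f R2=0x9b R3=0xfd R4=0x0d R5=0xf0  N=0 Z=0
after  5: R0=0x7f R1=0x7f R2=0x09 R3=0xfd R4=0x0d R5=0xf0  N=0 Z=0
after  6: R0=0x7f R1=0x7f R2=0x09 R3=0xfd R4=0x0d R5=0x16  N=0 Z=0
-- IRQ taken; context saved, return-PC = 7 --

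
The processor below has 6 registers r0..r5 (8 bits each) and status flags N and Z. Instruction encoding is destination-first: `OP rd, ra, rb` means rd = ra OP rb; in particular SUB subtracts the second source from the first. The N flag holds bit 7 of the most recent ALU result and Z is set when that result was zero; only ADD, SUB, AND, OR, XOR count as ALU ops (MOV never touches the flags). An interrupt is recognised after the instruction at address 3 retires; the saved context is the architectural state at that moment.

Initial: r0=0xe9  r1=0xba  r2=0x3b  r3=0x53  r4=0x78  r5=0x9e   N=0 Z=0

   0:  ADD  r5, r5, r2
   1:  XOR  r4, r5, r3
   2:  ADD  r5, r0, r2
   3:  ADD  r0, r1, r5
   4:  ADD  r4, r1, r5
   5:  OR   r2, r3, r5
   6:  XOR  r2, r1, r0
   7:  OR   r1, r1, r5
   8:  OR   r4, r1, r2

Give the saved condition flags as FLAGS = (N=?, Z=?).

after  0: r0=0xe9 r1=0xba r2=0x3b r3=0x53 r4=0x78 r5=0xd9  N=1 Z=0
after  1: r0=0xe9 r1=0xba r2=0x3b r3=0x53 r4=0x8a r5=0xd9  N=1 Z=0
after  2: r0=0xe9 r1=0xba r2=0x3b r3=0x53 r4=0x8a r5=0x24  N=0 Z=0
after  3: r0=0xde r1=0xba r2=0x3b r3=0x53 r4=0x8a r5=0x24  N=1 Z=0
-- IRQ taken; context saved, return-PC = 4 --

FLAGS = (N=1, Z=0)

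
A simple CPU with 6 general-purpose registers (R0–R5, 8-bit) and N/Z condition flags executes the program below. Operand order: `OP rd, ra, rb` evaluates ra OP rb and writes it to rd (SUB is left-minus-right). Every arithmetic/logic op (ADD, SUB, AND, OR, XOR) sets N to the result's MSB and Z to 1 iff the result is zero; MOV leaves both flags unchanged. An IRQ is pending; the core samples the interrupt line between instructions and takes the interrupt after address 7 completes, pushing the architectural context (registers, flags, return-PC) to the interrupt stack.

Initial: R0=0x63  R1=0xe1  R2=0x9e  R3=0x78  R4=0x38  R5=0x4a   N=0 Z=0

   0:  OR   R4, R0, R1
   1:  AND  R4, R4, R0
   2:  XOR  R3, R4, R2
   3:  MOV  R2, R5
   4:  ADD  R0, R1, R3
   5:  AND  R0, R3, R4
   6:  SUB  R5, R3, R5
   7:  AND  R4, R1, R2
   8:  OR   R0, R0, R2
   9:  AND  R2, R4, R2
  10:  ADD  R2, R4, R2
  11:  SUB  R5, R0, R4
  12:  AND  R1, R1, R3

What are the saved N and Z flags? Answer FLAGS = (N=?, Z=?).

after  0: R0=0x63 R1=0xe1 R2=0x9e R3=0x78 R4=0xe3 R5=0x4a  N=1 Z=0
after  1: R0=0x63 R1=0xe1 R2=0x9e R3=0x78 R4=0x63 R5=0x4a  N=0 Z=0
after  2: R0=0x63 R1=0xe1 R2=0x9e R3=0xfd R4=0x63 R5=0x4a  N=1 Z=0
after  3: R0=0x63 R1=0xe1 R2=0x4a R3=0xfd R4=0x63 R5=0x4a  N=1 Z=0
after  4: R0=0xde R1=0xe1 R2=0x4a R3=0xfd R4=0x63 R5=0x4a  N=1 Z=0
after  5: R0=0x61 R1=0xe1 R2=0x4a R3=0xfd R4=0x63 R5=0x4a  N=0 Z=0
after  6: R0=0x61 R1=0xe1 R2=0x4a R3=0xfd R4=0x63 R5=0xb3  N=1 Z=0
after  7: R0=0x61 R1=0xe1 R2=0x4a R3=0xfd R4=0x40 R5=0xb3  N=0 Z=0
-- IRQ taken; context saved, return-PC = 8 --

FLAGS = (N=0, Z=0)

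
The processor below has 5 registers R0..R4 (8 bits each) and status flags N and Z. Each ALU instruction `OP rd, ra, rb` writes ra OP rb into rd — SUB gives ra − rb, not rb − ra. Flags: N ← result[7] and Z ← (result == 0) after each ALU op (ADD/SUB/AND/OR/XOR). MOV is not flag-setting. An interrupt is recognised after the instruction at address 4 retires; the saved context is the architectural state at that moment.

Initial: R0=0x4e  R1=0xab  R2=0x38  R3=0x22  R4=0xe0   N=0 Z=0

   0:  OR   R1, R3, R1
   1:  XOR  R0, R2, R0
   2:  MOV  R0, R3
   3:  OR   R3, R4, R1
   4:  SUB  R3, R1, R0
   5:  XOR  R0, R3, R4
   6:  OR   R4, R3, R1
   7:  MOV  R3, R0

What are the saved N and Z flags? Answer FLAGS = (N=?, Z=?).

after  0: R0=0x4e R1=0xab R2=0x38 R3=0x22 R4=0xe0  N=1 Z=0
after  1: R0=0x76 R1=0xab R2=0x38 R3=0x22 R4=0xe0  N=0 Z=0
after  2: R0=0x22 R1=0xab R2=0x38 R3=0x22 R4=0xe0  N=0 Z=0
after  3: R0=0x22 R1=0xab R2=0x38 R3=0xeb R4=0xe0  N=1 Z=0
after  4: R0=0x22 R1=0xab R2=0x38 R3=0x89 R4=0xe0  N=1 Z=0
-- IRQ taken; context saved, return-PC = 5 --

FLAGS = (N=1, Z=0)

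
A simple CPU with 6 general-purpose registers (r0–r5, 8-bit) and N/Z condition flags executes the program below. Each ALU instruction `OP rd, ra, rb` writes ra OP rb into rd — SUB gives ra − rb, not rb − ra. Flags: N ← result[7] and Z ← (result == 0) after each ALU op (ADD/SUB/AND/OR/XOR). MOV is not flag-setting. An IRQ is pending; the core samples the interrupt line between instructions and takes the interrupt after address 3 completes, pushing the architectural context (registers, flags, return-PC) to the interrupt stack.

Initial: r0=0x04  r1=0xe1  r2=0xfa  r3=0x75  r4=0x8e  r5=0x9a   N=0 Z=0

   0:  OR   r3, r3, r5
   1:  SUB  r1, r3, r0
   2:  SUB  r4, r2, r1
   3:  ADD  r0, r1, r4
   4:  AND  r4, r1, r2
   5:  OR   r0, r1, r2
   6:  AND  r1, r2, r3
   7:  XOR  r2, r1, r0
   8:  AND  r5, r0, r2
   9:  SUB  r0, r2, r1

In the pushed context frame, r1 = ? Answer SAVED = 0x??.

SAVED = 0xfb

after  0: r0=0x04 r1=0xe1 r2=0xfa r3=0xff r4=0x8e r5=0x9a  N=1 Z=0
after  1: r0=0x04 r1=0xfb r2=0xfa r3=0xff r4=0x8e r5=0x9a  N=1 Z=0
after  2: r0=0x04 r1=0xfb r2=0xfa r3=0xff r4=0xff r5=0x9a  N=1 Z=0
after  3: r0=0xfa r1=0xfb r2=0xfa r3=0xff r4=0xff r5=0x9a  N=1 Z=0
-- IRQ taken; context saved, return-PC = 4 --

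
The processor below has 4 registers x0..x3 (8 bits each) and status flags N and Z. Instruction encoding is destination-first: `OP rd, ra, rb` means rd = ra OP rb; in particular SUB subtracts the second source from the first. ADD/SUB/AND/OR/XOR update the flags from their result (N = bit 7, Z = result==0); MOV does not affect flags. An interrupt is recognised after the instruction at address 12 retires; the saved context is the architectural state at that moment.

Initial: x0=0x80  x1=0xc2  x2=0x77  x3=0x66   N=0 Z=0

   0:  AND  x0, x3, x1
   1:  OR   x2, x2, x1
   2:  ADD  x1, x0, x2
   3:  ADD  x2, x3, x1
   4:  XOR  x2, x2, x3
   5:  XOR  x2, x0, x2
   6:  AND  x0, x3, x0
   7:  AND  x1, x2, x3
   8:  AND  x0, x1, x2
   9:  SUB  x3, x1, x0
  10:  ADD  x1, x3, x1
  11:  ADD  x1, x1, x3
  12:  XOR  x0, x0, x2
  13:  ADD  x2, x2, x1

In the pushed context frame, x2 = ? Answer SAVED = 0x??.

after  0: x0=0x42 x1=0xc2 x2=0x77 x3=0x66  N=0 Z=0
after  1: x0=0x42 x1=0xc2 x2=0xf7 x3=0x66  N=1 Z=0
after  2: x0=0x42 x1=0x39 x2=0xf7 x3=0x66  N=0 Z=0
after  3: x0=0x42 x1=0x39 x2=0x9f x3=0x66  N=1 Z=0
after  4: x0=0x42 x1=0x39 x2=0xf9 x3=0x66  N=1 Z=0
after  5: x0=0x42 x1=0x39 x2=0xbb x3=0x66  N=1 Z=0
after  6: x0=0x42 x1=0x39 x2=0xbb x3=0x66  N=0 Z=0
after  7: x0=0x42 x1=0x22 x2=0xbb x3=0x66  N=0 Z=0
after  8: x0=0x22 x1=0x22 x2=0xbb x3=0x66  N=0 Z=0
after  9: x0=0x22 x1=0x22 x2=0xbb x3=0x00  N=0 Z=1
after 10: x0=0x22 x1=0x22 x2=0xbb x3=0x00  N=0 Z=0
after 11: x0=0x22 x1=0x22 x2=0xbb x3=0x00  N=0 Z=0
after 12: x0=0x99 x1=0x22 x2=0xbb x3=0x00  N=1 Z=0
-- IRQ taken; context saved, return-PC = 13 --

SAVED = 0xbb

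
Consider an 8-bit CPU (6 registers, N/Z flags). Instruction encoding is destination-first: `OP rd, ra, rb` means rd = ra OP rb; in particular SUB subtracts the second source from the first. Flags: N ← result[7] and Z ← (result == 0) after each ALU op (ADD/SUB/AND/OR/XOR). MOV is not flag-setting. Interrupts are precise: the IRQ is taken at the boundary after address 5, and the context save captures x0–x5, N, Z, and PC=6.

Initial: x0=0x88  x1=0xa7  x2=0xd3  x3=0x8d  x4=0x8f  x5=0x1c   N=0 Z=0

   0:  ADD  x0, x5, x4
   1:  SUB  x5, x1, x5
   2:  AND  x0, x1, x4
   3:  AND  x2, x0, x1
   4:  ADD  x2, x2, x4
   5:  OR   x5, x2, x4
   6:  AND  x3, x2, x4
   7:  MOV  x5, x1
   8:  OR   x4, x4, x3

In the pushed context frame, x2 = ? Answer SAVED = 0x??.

after  0: x0=0xab x1=0xa7 x2=0xd3 x3=0x8d x4=0x8f x5=0x1c  N=1 Z=0
after  1: x0=0xab x1=0xa7 x2=0xd3 x3=0x8d x4=0x8f x5=0x8b  N=1 Z=0
after  2: x0=0x87 x1=0xa7 x2=0xd3 x3=0x8d x4=0x8f x5=0x8b  N=1 Z=0
after  3: x0=0x87 x1=0xa7 x2=0x87 x3=0x8d x4=0x8f x5=0x8b  N=1 Z=0
after  4: x0=0x87 x1=0xa7 x2=0x16 x3=0x8d x4=0x8f x5=0x8b  N=0 Z=0
after  5: x0=0x87 x1=0xa7 x2=0x16 x3=0x8d x4=0x8f x5=0x9f  N=1 Z=0
-- IRQ taken; context saved, return-PC = 6 --

SAVED = 0x16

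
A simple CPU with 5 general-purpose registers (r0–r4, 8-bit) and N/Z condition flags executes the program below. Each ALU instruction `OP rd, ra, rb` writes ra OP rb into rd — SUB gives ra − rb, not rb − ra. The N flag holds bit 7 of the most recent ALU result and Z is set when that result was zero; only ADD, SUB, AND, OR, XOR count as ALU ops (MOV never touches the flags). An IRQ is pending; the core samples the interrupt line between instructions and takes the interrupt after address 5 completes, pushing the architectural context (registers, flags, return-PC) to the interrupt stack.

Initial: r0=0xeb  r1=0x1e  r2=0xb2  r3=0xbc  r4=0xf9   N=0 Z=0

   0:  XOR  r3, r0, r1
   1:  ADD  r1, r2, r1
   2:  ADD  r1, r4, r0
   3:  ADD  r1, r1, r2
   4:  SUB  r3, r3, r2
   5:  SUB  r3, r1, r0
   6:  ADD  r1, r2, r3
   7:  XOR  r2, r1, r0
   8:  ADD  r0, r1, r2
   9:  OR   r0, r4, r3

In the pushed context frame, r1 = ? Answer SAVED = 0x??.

after  0: r0=0xeb r1=0x1e r2=0xb2 r3=0xf5 r4=0xf9  N=1 Z=0
after  1: r0=0xeb r1=0xd0 r2=0xb2 r3=0xf5 r4=0xf9  N=1 Z=0
after  2: r0=0xeb r1=0xe4 r2=0xb2 r3=0xf5 r4=0xf9  N=1 Z=0
after  3: r0=0xeb r1=0x96 r2=0xb2 r3=0xf5 r4=0xf9  N=1 Z=0
after  4: r0=0xeb r1=0x96 r2=0xb2 r3=0x43 r4=0xf9  N=0 Z=0
after  5: r0=0xeb r1=0x96 r2=0xb2 r3=0xab r4=0xf9  N=1 Z=0
-- IRQ taken; context saved, return-PC = 6 --

SAVED = 0x96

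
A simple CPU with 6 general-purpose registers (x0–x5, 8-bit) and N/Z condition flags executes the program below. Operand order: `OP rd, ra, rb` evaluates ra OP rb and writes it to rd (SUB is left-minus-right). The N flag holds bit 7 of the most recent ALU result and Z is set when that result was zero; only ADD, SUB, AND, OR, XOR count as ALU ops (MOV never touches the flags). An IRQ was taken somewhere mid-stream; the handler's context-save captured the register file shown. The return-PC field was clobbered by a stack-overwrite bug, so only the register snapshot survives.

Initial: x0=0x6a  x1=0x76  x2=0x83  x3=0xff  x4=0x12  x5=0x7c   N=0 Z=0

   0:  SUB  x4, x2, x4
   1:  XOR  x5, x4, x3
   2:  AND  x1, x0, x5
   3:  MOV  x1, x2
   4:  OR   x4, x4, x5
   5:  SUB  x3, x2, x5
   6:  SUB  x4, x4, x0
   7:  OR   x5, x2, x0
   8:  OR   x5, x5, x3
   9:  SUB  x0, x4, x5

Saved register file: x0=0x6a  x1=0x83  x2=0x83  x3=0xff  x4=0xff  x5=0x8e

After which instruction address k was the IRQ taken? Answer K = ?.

after  0: x0=0x6a x1=0x76 x2=0x83 x3=0xff x4=0x71 x5=0x7c  N=0 Z=0
after  1: x0=0x6a x1=0x76 x2=0x83 x3=0xff x4=0x71 x5=0x8e  N=1 Z=0
after  2: x0=0x6a x1=0x0a x2=0x83 x3=0xff x4=0x71 x5=0x8e  N=0 Z=0
after  3: x0=0x6a x1=0x83 x2=0x83 x3=0xff x4=0x71 x5=0x8e  N=0 Z=0
after  4: x0=0x6a x1=0x83 x2=0x83 x3=0xff x4=0xff x5=0x8e  N=1 Z=0
-- IRQ taken; context saved, return-PC = 5 --

K = 4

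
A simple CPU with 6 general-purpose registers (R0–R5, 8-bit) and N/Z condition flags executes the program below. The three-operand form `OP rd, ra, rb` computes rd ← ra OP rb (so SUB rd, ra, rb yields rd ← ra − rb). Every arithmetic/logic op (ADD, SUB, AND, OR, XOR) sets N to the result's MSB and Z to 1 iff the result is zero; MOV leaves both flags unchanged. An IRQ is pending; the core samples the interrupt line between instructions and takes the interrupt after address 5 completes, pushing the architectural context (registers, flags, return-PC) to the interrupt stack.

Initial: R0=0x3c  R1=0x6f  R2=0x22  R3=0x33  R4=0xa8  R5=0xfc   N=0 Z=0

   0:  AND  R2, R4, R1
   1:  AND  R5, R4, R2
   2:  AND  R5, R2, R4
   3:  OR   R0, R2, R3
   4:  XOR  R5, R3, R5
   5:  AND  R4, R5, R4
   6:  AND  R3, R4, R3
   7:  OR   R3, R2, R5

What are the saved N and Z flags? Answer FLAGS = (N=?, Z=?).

after  0: R0=0x3c R1=0x6f R2=0x28 R3=0x33 R4=0xa8 R5=0xfc  N=0 Z=0
after  1: R0=0x3c R1=0x6f R2=0x28 R3=0x33 R4=0xa8 R5=0x28  N=0 Z=0
after  2: R0=0x3c R1=0x6f R2=0x28 R3=0x33 R4=0xa8 R5=0x28  N=0 Z=0
after  3: R0=0x3b R1=0x6f R2=0x28 R3=0x33 R4=0xa8 R5=0x28  N=0 Z=0
after  4: R0=0x3b R1=0x6f R2=0x28 R3=0x33 R4=0xa8 R5=0x1b  N=0 Z=0
after  5: R0=0x3b R1=0x6f R2=0x28 R3=0x33 R4=0x08 R5=0x1b  N=0 Z=0
-- IRQ taken; context saved, return-PC = 6 --

FLAGS = (N=0, Z=0)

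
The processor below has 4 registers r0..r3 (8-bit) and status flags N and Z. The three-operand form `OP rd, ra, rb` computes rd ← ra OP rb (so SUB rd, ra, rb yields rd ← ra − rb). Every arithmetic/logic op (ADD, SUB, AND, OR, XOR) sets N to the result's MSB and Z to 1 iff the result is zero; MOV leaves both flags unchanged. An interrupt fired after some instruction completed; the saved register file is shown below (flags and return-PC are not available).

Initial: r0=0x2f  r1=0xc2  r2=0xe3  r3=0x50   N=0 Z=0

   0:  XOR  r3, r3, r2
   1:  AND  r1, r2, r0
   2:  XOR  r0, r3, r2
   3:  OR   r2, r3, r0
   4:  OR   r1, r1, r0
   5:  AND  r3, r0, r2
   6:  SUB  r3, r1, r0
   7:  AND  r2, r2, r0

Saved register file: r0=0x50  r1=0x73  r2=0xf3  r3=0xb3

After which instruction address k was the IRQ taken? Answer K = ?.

after  0: r0=0x2f r1=0xc2 r2=0xe3 r3=0xb3  N=1 Z=0
after  1: r0=0x2f r1=0x23 r2=0xe3 r3=0xb3  N=0 Z=0
after  2: r0=0x50 r1=0x23 r2=0xe3 r3=0xb3  N=0 Z=0
after  3: r0=0x50 r1=0x23 r2=0xf3 r3=0xb3  N=1 Z=0
after  4: r0=0x50 r1=0x73 r2=0xf3 r3=0xb3  N=0 Z=0
-- IRQ taken; context saved, return-PC = 5 --

K = 4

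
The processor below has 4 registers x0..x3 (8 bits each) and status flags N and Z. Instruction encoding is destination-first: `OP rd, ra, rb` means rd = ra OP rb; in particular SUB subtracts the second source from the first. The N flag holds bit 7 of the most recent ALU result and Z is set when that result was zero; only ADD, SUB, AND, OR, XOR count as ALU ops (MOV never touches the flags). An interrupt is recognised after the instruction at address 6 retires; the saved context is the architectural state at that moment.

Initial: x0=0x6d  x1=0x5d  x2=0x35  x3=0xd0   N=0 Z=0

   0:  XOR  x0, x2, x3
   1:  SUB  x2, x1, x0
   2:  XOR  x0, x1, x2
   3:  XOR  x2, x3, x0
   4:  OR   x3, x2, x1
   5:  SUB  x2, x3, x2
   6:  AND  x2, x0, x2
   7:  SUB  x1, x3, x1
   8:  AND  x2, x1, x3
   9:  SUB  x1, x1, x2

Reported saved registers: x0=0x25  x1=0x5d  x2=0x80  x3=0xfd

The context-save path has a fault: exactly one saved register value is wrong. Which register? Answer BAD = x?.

after  0: x0=0xe5 x1=0x5d x2=0x35 x3=0xd0  N=1 Z=0
after  1: x0=0xe5 x1=0x5d x2=0x78 x3=0xd0  N=0 Z=0
after  2: x0=0x25 x1=0x5d x2=0x78 x3=0xd0  N=0 Z=0
after  3: x0=0x25 x1=0x5d x2=0xf5 x3=0xd0  N=1 Z=0
after  4: x0=0x25 x1=0x5d x2=0xf5 x3=0xfd  N=1 Z=0
after  5: x0=0x25 x1=0x5d x2=0x08 x3=0xfd  N=0 Z=0
after  6: x0=0x25 x1=0x5d x2=0x00 x3=0xfd  N=0 Z=1
-- IRQ taken; context saved, return-PC = 7 --
mismatch: x2: reported 0x80 vs actual 0x00

BAD = x2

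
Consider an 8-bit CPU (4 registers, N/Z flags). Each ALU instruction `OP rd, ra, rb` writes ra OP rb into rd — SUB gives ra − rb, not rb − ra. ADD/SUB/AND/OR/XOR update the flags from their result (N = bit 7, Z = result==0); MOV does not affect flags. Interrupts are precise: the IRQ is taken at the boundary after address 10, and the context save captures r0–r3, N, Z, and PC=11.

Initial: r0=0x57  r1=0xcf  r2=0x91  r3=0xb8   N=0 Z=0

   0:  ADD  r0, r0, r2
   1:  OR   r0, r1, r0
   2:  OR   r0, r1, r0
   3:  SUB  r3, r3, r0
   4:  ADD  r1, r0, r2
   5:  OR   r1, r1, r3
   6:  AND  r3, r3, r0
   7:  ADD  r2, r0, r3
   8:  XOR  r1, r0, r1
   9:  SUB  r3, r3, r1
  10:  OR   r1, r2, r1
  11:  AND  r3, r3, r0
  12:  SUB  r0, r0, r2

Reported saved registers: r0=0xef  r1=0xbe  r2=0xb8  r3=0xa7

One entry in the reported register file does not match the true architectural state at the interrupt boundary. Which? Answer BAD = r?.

after  0: r0=0xe8 r1=0xcf r2=0x91 r3=0xb8  N=1 Z=0
after  1: r0=0xef r1=0xcf r2=0x91 r3=0xb8  N=1 Z=0
after  2: r0=0xef r1=0xcf r2=0x91 r3=0xb8  N=1 Z=0
after  3: r0=0xef r1=0xcf r2=0x91 r3=0xc9  N=1 Z=0
after  4: r0=0xef r1=0x80 r2=0x91 r3=0xc9  N=1 Z=0
after  5: r0=0xef r1=0xc9 r2=0x91 r3=0xc9  N=1 Z=0
after  6: r0=0xef r1=0xc9 r2=0x91 r3=0xc9  N=1 Z=0
after  7: r0=0xef r1=0xc9 r2=0xb8 r3=0xc9  N=1 Z=0
after  8: r0=0xef r1=0x26 r2=0xb8 r3=0xc9  N=0 Z=0
after  9: r0=0xef r1=0x26 r2=0xb8 r3=0xa3  N=1 Z=0
after 10: r0=0xef r1=0xbe r2=0xb8 r3=0xa3  N=1 Z=0
-- IRQ taken; context saved, return-PC = 11 --
mismatch: r3: reported 0xa7 vs actual 0xa3

BAD = r3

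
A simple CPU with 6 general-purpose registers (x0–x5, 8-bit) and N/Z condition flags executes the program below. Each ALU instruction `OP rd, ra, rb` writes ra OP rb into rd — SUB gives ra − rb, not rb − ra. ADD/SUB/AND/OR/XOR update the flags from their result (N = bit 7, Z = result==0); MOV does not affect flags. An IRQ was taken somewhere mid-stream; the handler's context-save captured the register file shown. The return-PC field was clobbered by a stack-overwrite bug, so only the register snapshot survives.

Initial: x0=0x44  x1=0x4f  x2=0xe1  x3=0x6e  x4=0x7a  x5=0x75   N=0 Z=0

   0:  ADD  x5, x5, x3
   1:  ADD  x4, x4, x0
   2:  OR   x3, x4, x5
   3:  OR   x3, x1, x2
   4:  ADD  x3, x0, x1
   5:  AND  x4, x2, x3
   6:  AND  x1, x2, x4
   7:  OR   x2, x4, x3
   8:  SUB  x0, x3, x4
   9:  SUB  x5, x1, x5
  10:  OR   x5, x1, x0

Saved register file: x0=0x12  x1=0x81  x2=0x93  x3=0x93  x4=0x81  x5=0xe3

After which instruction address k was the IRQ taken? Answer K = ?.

after  0: x0=0x44 x1=0x4f x2=0xe1 x3=0x6e x4=0x7a x5=0xe3  N=1 Z=0
after  1: x0=0x44 x1=0x4f x2=0xe1 x3=0x6e x4=0xbe x5=0xe3  N=1 Z=0
after  2: x0=0x44 x1=0x4f x2=0xe1 x3=0xff x4=0xbe x5=0xe3  N=1 Z=0
after  3: x0=0x44 x1=0x4f x2=0xe1 x3=0xef x4=0xbe x5=0xe3  N=1 Z=0
after  4: x0=0x44 x1=0x4f x2=0xe1 x3=0x93 x4=0xbe x5=0xe3  N=1 Z=0
after  5: x0=0x44 x1=0x4f x2=0xe1 x3=0x93 x4=0x81 x5=0xe3  N=1 Z=0
after  6: x0=0x44 x1=0x81 x2=0xe1 x3=0x93 x4=0x81 x5=0xe3  N=1 Z=0
after  7: x0=0x44 x1=0x81 x2=0x93 x3=0x93 x4=0x81 x5=0xe3  N=1 Z=0
after  8: x0=0x12 x1=0x81 x2=0x93 x3=0x93 x4=0x81 x5=0xe3  N=0 Z=0
-- IRQ taken; context saved, return-PC = 9 --

K = 8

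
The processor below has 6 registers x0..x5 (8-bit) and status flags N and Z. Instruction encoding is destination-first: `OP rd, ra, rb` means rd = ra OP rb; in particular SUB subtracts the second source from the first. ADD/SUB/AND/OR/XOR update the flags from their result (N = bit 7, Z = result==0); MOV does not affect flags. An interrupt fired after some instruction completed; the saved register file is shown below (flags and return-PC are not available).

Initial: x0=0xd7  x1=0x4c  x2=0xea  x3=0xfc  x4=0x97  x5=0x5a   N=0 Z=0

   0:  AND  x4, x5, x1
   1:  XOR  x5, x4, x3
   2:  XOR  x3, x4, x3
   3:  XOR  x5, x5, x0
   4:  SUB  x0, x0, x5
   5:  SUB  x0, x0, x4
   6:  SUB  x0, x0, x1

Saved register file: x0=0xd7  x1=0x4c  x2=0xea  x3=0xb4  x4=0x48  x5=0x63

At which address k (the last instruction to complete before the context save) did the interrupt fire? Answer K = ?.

K = 3

after  0: x0=0xd7 x1=0x4c x2=0xea x3=0xfc x4=0x48 x5=0x5a  N=0 Z=0
after  1: x0=0xd7 x1=0x4c x2=0xea x3=0xfc x4=0x48 x5=0xb4  N=1 Z=0
after  2: x0=0xd7 x1=0x4c x2=0xea x3=0xb4 x4=0x48 x5=0xb4  N=1 Z=0
after  3: x0=0xd7 x1=0x4c x2=0xea x3=0xb4 x4=0x48 x5=0x63  N=0 Z=0
-- IRQ taken; context saved, return-PC = 4 --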